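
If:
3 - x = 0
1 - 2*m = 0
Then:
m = 1/2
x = 3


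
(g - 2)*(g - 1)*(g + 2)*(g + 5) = g^4 + 4*g^3 - 9*g^2 - 16*g + 20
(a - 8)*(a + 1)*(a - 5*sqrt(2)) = a^3 - 5*sqrt(2)*a^2 - 7*a^2 - 8*a + 35*sqrt(2)*a + 40*sqrt(2)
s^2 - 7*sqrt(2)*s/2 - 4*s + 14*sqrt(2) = (s - 4)*(s - 7*sqrt(2)/2)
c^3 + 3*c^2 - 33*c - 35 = (c - 5)*(c + 1)*(c + 7)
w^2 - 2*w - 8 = (w - 4)*(w + 2)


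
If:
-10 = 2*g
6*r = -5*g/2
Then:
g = -5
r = 25/12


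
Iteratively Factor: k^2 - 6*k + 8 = (k - 2)*(k - 4)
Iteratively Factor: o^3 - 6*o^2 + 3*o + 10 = (o - 2)*(o^2 - 4*o - 5) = (o - 2)*(o + 1)*(o - 5)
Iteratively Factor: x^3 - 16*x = (x - 4)*(x^2 + 4*x) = (x - 4)*(x + 4)*(x)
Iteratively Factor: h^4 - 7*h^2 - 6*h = (h)*(h^3 - 7*h - 6) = h*(h - 3)*(h^2 + 3*h + 2) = h*(h - 3)*(h + 2)*(h + 1)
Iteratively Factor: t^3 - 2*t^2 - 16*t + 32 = (t - 4)*(t^2 + 2*t - 8) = (t - 4)*(t - 2)*(t + 4)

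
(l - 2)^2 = l^2 - 4*l + 4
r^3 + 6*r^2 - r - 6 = (r - 1)*(r + 1)*(r + 6)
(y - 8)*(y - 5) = y^2 - 13*y + 40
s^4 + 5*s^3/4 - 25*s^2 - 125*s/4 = s*(s - 5)*(s + 5/4)*(s + 5)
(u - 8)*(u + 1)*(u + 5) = u^3 - 2*u^2 - 43*u - 40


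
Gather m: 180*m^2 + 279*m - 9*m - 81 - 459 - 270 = 180*m^2 + 270*m - 810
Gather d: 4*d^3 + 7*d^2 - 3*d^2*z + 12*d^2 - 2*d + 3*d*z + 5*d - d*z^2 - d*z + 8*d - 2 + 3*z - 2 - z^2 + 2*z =4*d^3 + d^2*(19 - 3*z) + d*(-z^2 + 2*z + 11) - z^2 + 5*z - 4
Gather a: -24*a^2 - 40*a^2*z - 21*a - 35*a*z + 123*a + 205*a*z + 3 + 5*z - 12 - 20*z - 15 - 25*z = a^2*(-40*z - 24) + a*(170*z + 102) - 40*z - 24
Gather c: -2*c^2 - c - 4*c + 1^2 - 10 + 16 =-2*c^2 - 5*c + 7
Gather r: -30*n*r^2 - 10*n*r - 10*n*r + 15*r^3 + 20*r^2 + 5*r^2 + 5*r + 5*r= 15*r^3 + r^2*(25 - 30*n) + r*(10 - 20*n)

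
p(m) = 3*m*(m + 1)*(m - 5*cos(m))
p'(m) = 3*m*(m + 1)*(5*sin(m) + 1) + 3*m*(m - 5*cos(m)) + 3*(m + 1)*(m - 5*cos(m))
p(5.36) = 239.68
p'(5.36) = -223.14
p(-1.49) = -4.15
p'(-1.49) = 2.52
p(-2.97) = 34.34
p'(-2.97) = -26.43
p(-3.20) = 37.84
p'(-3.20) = -1.74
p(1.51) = 13.71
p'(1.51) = 82.66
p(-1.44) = -3.98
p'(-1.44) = 4.28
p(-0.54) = 3.60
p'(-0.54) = 2.33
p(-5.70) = -793.54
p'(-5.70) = 609.72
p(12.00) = 3641.38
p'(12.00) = -204.03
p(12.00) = 3641.38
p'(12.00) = -204.03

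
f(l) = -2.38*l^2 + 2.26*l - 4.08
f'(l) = 2.26 - 4.76*l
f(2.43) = -12.64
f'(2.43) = -9.31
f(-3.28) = -37.10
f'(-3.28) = 17.87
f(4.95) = -51.21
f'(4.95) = -21.30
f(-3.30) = -37.46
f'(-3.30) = 17.97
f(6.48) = -89.37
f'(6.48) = -28.58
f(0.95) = -4.08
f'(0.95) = -2.26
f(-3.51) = -41.33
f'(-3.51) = 18.97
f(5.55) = -64.85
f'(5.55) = -24.16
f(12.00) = -319.68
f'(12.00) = -54.86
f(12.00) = -319.68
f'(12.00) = -54.86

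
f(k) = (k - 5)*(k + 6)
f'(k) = 2*k + 1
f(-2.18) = -27.43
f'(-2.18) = -3.36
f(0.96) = -28.12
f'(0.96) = 2.92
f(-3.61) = -20.58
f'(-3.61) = -6.22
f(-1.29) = -29.63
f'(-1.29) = -1.58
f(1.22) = -27.29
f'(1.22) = 3.44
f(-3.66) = -20.26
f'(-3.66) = -6.32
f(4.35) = -6.73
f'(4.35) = 9.70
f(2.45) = -21.55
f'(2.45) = 5.90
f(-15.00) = 180.00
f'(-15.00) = -29.00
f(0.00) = -30.00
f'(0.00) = 1.00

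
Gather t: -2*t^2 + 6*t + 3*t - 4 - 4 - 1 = -2*t^2 + 9*t - 9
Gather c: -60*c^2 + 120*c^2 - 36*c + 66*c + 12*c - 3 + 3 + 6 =60*c^2 + 42*c + 6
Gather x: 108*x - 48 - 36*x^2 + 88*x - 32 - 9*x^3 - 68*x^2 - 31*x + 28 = -9*x^3 - 104*x^2 + 165*x - 52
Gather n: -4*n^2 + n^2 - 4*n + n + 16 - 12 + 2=-3*n^2 - 3*n + 6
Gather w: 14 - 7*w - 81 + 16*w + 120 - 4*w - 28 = 5*w + 25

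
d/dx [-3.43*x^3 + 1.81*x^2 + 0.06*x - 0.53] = -10.29*x^2 + 3.62*x + 0.06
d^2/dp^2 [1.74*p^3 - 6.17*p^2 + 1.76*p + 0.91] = 10.44*p - 12.34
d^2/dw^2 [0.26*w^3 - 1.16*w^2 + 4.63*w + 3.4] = 1.56*w - 2.32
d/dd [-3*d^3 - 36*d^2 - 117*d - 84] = -9*d^2 - 72*d - 117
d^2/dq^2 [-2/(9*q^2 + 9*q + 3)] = 4*(3*q^2 + 3*q - 3*(2*q + 1)^2 + 1)/(3*q^2 + 3*q + 1)^3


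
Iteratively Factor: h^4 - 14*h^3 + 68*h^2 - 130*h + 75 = (h - 5)*(h^3 - 9*h^2 + 23*h - 15) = (h - 5)^2*(h^2 - 4*h + 3) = (h - 5)^2*(h - 1)*(h - 3)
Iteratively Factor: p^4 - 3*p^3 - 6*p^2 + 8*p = (p + 2)*(p^3 - 5*p^2 + 4*p) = p*(p + 2)*(p^2 - 5*p + 4) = p*(p - 1)*(p + 2)*(p - 4)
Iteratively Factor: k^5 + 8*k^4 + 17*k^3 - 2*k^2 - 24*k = (k + 2)*(k^4 + 6*k^3 + 5*k^2 - 12*k) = (k + 2)*(k + 4)*(k^3 + 2*k^2 - 3*k) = (k - 1)*(k + 2)*(k + 4)*(k^2 + 3*k) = (k - 1)*(k + 2)*(k + 3)*(k + 4)*(k)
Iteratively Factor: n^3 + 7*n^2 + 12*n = (n)*(n^2 + 7*n + 12) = n*(n + 3)*(n + 4)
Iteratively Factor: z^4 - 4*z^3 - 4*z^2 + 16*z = (z)*(z^3 - 4*z^2 - 4*z + 16) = z*(z - 4)*(z^2 - 4) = z*(z - 4)*(z - 2)*(z + 2)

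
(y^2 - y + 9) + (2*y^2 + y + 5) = 3*y^2 + 14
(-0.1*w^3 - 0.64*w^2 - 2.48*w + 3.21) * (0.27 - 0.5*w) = 0.05*w^4 + 0.293*w^3 + 1.0672*w^2 - 2.2746*w + 0.8667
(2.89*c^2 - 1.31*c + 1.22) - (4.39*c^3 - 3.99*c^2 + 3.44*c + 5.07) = -4.39*c^3 + 6.88*c^2 - 4.75*c - 3.85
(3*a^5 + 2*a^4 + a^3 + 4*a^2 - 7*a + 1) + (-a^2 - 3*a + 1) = 3*a^5 + 2*a^4 + a^3 + 3*a^2 - 10*a + 2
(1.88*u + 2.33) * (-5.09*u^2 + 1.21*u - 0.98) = -9.5692*u^3 - 9.5849*u^2 + 0.9769*u - 2.2834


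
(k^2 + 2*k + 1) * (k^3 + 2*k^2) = k^5 + 4*k^4 + 5*k^3 + 2*k^2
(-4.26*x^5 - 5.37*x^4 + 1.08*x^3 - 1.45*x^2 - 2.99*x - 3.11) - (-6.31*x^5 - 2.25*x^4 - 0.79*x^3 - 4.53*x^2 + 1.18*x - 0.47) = 2.05*x^5 - 3.12*x^4 + 1.87*x^3 + 3.08*x^2 - 4.17*x - 2.64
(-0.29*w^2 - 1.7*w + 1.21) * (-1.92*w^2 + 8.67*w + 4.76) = 0.5568*w^4 + 0.7497*w^3 - 18.4426*w^2 + 2.3987*w + 5.7596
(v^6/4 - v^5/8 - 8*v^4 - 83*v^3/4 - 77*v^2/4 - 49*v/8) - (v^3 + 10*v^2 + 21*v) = v^6/4 - v^5/8 - 8*v^4 - 87*v^3/4 - 117*v^2/4 - 217*v/8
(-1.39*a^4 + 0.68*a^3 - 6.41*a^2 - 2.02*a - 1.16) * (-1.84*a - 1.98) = 2.5576*a^5 + 1.501*a^4 + 10.448*a^3 + 16.4086*a^2 + 6.134*a + 2.2968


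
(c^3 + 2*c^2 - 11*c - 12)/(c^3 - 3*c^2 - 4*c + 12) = (c^2 + 5*c + 4)/(c^2 - 4)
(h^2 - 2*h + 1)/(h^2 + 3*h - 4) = (h - 1)/(h + 4)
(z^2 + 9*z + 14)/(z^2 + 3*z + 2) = (z + 7)/(z + 1)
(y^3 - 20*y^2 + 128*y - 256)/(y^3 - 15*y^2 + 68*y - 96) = (y - 8)/(y - 3)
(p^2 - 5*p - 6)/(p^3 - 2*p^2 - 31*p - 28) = (p - 6)/(p^2 - 3*p - 28)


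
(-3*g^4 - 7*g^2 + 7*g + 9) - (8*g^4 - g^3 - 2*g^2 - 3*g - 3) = -11*g^4 + g^3 - 5*g^2 + 10*g + 12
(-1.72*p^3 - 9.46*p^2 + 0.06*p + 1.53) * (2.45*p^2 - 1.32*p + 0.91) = -4.214*p^5 - 20.9066*p^4 + 11.069*p^3 - 4.9393*p^2 - 1.965*p + 1.3923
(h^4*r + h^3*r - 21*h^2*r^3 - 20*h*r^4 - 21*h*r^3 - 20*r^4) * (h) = h^5*r + h^4*r - 21*h^3*r^3 - 20*h^2*r^4 - 21*h^2*r^3 - 20*h*r^4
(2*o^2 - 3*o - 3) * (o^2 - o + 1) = 2*o^4 - 5*o^3 + 2*o^2 - 3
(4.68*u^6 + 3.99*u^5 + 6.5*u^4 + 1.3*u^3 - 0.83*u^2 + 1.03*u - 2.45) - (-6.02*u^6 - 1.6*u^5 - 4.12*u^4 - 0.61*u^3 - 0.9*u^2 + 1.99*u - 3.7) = 10.7*u^6 + 5.59*u^5 + 10.62*u^4 + 1.91*u^3 + 0.0700000000000001*u^2 - 0.96*u + 1.25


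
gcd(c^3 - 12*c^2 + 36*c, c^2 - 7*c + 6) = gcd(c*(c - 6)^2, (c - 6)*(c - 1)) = c - 6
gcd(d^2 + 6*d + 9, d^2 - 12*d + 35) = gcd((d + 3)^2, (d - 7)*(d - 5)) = 1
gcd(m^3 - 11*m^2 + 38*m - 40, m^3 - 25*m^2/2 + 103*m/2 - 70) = m^2 - 9*m + 20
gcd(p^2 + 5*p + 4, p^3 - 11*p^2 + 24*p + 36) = p + 1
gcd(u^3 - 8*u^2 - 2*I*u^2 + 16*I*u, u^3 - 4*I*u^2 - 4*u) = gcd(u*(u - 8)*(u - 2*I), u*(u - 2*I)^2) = u^2 - 2*I*u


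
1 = 1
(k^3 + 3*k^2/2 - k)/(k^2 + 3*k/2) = (2*k^2 + 3*k - 2)/(2*k + 3)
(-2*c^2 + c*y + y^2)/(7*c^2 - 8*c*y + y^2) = (2*c + y)/(-7*c + y)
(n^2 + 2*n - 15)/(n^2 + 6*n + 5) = (n - 3)/(n + 1)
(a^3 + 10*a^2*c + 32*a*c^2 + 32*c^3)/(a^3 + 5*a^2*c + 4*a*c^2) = (a^2 + 6*a*c + 8*c^2)/(a*(a + c))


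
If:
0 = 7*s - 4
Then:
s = 4/7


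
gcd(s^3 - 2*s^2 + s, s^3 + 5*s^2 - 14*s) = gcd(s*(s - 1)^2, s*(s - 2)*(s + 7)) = s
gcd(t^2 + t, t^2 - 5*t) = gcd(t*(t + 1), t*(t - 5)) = t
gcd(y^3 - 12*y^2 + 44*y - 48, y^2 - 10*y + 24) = y^2 - 10*y + 24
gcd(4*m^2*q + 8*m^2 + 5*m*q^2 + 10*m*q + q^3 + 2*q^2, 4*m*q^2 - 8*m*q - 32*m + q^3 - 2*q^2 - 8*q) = 4*m*q + 8*m + q^2 + 2*q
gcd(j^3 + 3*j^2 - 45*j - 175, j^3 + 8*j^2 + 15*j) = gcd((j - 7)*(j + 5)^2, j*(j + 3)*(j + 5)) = j + 5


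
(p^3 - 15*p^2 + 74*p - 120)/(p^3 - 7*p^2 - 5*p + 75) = (p^2 - 10*p + 24)/(p^2 - 2*p - 15)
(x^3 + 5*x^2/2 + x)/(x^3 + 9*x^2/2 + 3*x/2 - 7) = x*(2*x + 1)/(2*x^2 + 5*x - 7)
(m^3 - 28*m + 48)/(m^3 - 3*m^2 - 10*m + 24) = (m + 6)/(m + 3)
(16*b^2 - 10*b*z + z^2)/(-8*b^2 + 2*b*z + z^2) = (-8*b + z)/(4*b + z)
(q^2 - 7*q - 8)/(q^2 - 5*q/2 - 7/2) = 2*(q - 8)/(2*q - 7)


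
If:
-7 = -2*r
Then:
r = 7/2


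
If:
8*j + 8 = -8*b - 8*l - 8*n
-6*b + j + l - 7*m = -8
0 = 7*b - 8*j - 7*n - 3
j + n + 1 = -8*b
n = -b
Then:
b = -1/14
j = -1/2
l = -1/2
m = 52/49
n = 1/14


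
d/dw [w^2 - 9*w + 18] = 2*w - 9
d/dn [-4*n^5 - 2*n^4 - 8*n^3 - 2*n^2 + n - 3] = -20*n^4 - 8*n^3 - 24*n^2 - 4*n + 1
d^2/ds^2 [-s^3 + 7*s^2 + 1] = 14 - 6*s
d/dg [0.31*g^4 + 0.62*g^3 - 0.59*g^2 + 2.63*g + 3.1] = 1.24*g^3 + 1.86*g^2 - 1.18*g + 2.63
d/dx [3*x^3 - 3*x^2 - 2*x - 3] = 9*x^2 - 6*x - 2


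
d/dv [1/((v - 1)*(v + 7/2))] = 2*(-4*v - 5)/(4*v^4 + 20*v^3 - 3*v^2 - 70*v + 49)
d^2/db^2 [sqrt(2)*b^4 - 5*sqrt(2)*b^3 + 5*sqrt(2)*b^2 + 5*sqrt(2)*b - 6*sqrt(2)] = sqrt(2)*(12*b^2 - 30*b + 10)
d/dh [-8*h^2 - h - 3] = -16*h - 1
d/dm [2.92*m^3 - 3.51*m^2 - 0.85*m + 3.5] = 8.76*m^2 - 7.02*m - 0.85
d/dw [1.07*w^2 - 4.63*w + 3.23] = 2.14*w - 4.63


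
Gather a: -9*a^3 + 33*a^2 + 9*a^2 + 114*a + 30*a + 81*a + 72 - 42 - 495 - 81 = -9*a^3 + 42*a^2 + 225*a - 546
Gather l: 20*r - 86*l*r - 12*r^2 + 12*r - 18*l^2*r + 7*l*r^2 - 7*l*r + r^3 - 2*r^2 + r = -18*l^2*r + l*(7*r^2 - 93*r) + r^3 - 14*r^2 + 33*r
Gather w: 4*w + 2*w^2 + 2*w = 2*w^2 + 6*w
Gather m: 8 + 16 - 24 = 0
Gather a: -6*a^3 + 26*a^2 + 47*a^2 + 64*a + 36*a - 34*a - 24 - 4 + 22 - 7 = -6*a^3 + 73*a^2 + 66*a - 13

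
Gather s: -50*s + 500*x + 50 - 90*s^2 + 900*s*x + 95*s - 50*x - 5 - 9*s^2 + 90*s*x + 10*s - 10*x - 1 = -99*s^2 + s*(990*x + 55) + 440*x + 44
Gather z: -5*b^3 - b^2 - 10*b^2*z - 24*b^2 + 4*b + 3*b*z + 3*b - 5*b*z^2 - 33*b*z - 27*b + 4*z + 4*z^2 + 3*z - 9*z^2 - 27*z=-5*b^3 - 25*b^2 - 20*b + z^2*(-5*b - 5) + z*(-10*b^2 - 30*b - 20)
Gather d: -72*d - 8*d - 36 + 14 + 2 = -80*d - 20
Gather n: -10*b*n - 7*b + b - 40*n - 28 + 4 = -6*b + n*(-10*b - 40) - 24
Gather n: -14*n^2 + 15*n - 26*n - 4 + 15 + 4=-14*n^2 - 11*n + 15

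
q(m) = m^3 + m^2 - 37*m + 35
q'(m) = 3*m^2 + 2*m - 37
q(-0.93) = 69.47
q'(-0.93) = -36.27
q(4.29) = -26.37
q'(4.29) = 26.79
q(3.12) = -40.33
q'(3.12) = -1.56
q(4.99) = -0.48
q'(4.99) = 47.68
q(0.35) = 22.22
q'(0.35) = -35.93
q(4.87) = -5.97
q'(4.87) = 43.89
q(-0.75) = 62.89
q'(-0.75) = -36.81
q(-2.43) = 116.47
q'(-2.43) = -24.15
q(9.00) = 512.00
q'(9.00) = 224.00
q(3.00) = -40.00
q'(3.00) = -4.00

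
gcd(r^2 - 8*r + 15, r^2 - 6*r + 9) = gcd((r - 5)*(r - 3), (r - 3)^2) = r - 3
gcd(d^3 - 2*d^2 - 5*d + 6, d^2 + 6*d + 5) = 1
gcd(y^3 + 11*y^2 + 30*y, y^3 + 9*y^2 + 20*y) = y^2 + 5*y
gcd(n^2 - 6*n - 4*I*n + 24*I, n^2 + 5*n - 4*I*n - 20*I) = n - 4*I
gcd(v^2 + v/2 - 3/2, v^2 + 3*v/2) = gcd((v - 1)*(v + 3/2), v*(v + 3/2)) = v + 3/2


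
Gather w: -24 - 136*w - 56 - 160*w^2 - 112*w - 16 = -160*w^2 - 248*w - 96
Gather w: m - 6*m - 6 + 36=30 - 5*m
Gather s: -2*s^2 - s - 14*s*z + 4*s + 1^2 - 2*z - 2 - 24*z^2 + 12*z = -2*s^2 + s*(3 - 14*z) - 24*z^2 + 10*z - 1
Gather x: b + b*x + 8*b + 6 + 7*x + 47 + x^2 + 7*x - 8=9*b + x^2 + x*(b + 14) + 45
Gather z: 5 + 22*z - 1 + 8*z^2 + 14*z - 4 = 8*z^2 + 36*z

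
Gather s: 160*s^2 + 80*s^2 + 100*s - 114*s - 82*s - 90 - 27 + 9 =240*s^2 - 96*s - 108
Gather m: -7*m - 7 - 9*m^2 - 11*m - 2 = -9*m^2 - 18*m - 9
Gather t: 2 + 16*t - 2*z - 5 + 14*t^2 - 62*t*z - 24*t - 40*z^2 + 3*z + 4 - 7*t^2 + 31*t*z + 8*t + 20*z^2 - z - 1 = 7*t^2 - 31*t*z - 20*z^2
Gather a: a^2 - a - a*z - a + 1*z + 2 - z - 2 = a^2 + a*(-z - 2)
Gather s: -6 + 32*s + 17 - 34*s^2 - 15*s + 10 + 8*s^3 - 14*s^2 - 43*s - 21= 8*s^3 - 48*s^2 - 26*s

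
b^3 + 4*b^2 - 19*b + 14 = (b - 2)*(b - 1)*(b + 7)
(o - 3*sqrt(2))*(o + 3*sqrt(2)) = o^2 - 18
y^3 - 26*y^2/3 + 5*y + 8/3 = (y - 8)*(y - 1)*(y + 1/3)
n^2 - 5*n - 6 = (n - 6)*(n + 1)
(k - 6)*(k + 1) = k^2 - 5*k - 6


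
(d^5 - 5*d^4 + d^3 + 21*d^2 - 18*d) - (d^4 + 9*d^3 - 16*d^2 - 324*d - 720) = d^5 - 6*d^4 - 8*d^3 + 37*d^2 + 306*d + 720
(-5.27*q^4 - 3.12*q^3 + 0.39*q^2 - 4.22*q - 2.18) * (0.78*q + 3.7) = -4.1106*q^5 - 21.9326*q^4 - 11.2398*q^3 - 1.8486*q^2 - 17.3144*q - 8.066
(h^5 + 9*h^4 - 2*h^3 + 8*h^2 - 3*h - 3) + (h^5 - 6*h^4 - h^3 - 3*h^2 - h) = 2*h^5 + 3*h^4 - 3*h^3 + 5*h^2 - 4*h - 3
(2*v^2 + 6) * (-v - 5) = -2*v^3 - 10*v^2 - 6*v - 30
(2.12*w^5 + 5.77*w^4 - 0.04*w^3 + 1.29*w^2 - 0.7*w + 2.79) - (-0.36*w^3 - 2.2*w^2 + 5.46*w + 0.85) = 2.12*w^5 + 5.77*w^4 + 0.32*w^3 + 3.49*w^2 - 6.16*w + 1.94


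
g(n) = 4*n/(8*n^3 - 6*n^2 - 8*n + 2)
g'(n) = 4*n*(-24*n^2 + 12*n + 8)/(8*n^3 - 6*n^2 - 8*n + 2)^2 + 4/(8*n^3 - 6*n^2 - 8*n + 2)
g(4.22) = 0.04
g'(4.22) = -0.02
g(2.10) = 0.26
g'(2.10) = -0.44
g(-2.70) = 0.06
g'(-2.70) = 0.05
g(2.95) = 0.09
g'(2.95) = -0.08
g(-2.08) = 0.10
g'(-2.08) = 0.11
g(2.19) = 0.22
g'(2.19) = -0.35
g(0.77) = -0.76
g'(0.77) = -0.42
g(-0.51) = -0.59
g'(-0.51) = 1.90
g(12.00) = 0.00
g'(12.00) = 0.00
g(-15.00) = 0.00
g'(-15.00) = 0.00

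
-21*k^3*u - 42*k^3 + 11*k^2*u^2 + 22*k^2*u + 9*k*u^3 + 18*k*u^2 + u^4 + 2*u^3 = (-k + u)*(3*k + u)*(7*k + u)*(u + 2)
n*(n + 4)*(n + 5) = n^3 + 9*n^2 + 20*n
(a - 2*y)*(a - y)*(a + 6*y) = a^3 + 3*a^2*y - 16*a*y^2 + 12*y^3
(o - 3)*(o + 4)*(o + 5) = o^3 + 6*o^2 - 7*o - 60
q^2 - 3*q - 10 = (q - 5)*(q + 2)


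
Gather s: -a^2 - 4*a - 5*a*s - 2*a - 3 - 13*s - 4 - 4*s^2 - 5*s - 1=-a^2 - 6*a - 4*s^2 + s*(-5*a - 18) - 8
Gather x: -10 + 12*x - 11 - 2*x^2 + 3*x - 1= -2*x^2 + 15*x - 22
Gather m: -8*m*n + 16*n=-8*m*n + 16*n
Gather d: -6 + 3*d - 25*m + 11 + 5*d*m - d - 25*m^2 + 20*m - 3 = d*(5*m + 2) - 25*m^2 - 5*m + 2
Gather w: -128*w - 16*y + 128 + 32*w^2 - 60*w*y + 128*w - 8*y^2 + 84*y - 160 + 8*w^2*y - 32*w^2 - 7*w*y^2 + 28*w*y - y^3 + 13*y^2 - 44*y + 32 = 8*w^2*y + w*(-7*y^2 - 32*y) - y^3 + 5*y^2 + 24*y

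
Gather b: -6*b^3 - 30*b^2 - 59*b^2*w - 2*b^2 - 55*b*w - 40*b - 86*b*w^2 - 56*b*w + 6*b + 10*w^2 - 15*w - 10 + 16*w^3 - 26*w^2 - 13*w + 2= -6*b^3 + b^2*(-59*w - 32) + b*(-86*w^2 - 111*w - 34) + 16*w^3 - 16*w^2 - 28*w - 8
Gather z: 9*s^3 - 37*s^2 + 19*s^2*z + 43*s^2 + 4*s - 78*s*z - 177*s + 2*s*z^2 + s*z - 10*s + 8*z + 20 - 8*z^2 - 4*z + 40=9*s^3 + 6*s^2 - 183*s + z^2*(2*s - 8) + z*(19*s^2 - 77*s + 4) + 60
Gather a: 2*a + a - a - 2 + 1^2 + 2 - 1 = 2*a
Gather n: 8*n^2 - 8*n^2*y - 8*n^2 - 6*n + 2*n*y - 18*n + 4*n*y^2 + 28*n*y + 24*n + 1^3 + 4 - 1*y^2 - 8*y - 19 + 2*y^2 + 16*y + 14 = -8*n^2*y + n*(4*y^2 + 30*y) + y^2 + 8*y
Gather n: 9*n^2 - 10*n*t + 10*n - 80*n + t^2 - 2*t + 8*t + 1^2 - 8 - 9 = 9*n^2 + n*(-10*t - 70) + t^2 + 6*t - 16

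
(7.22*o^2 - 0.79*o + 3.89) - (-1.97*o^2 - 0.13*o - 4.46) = 9.19*o^2 - 0.66*o + 8.35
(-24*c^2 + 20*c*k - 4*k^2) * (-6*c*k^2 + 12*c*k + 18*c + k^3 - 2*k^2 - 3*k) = 144*c^3*k^2 - 288*c^3*k - 432*c^3 - 144*c^2*k^3 + 288*c^2*k^2 + 432*c^2*k + 44*c*k^4 - 88*c*k^3 - 132*c*k^2 - 4*k^5 + 8*k^4 + 12*k^3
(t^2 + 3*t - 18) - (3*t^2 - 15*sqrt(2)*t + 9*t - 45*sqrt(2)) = -2*t^2 - 6*t + 15*sqrt(2)*t - 18 + 45*sqrt(2)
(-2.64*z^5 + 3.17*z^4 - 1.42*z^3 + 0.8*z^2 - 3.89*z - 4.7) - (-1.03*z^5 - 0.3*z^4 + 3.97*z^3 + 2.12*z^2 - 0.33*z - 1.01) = -1.61*z^5 + 3.47*z^4 - 5.39*z^3 - 1.32*z^2 - 3.56*z - 3.69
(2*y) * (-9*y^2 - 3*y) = -18*y^3 - 6*y^2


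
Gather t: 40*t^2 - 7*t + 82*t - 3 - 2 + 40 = 40*t^2 + 75*t + 35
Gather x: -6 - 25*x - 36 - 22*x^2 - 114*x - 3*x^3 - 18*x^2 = -3*x^3 - 40*x^2 - 139*x - 42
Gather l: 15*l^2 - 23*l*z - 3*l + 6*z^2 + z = 15*l^2 + l*(-23*z - 3) + 6*z^2 + z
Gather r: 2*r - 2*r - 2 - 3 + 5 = 0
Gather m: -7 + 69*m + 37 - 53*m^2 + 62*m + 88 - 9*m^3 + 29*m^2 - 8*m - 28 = -9*m^3 - 24*m^2 + 123*m + 90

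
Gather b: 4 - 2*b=4 - 2*b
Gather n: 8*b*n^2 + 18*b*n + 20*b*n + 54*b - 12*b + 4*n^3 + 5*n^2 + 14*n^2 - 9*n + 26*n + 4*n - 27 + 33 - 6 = 42*b + 4*n^3 + n^2*(8*b + 19) + n*(38*b + 21)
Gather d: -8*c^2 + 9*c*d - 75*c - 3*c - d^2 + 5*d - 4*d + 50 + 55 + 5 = -8*c^2 - 78*c - d^2 + d*(9*c + 1) + 110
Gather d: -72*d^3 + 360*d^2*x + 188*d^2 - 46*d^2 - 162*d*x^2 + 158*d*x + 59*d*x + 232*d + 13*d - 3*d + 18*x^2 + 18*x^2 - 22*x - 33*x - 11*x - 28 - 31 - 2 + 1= -72*d^3 + d^2*(360*x + 142) + d*(-162*x^2 + 217*x + 242) + 36*x^2 - 66*x - 60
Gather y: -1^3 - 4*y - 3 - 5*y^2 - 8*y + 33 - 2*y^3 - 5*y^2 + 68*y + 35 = -2*y^3 - 10*y^2 + 56*y + 64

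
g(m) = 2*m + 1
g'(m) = 2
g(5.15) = 11.30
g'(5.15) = 2.00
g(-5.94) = -10.88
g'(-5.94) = 2.00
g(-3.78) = -6.56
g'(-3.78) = 2.00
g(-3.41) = -5.82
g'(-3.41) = 2.00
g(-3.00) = -5.00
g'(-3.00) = 2.00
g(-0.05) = 0.90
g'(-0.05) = 2.00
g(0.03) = 1.06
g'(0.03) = 2.00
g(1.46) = 3.92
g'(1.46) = 2.00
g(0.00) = 1.00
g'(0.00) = 2.00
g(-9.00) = -17.00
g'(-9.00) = 2.00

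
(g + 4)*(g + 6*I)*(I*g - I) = I*g^3 - 6*g^2 + 3*I*g^2 - 18*g - 4*I*g + 24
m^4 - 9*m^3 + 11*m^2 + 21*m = m*(m - 7)*(m - 3)*(m + 1)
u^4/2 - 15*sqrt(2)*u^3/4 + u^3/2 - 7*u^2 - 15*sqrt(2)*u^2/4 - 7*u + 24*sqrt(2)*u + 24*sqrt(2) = (u/2 + 1/2)*(u - 8*sqrt(2))*(u - 3*sqrt(2)/2)*(u + 2*sqrt(2))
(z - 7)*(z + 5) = z^2 - 2*z - 35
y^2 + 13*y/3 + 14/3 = (y + 2)*(y + 7/3)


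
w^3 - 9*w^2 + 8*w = w*(w - 8)*(w - 1)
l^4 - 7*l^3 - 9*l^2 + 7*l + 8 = (l - 8)*(l - 1)*(l + 1)^2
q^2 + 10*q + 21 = (q + 3)*(q + 7)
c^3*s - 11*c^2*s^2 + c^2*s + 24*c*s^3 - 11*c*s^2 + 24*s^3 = (c - 8*s)*(c - 3*s)*(c*s + s)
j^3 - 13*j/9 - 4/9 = (j - 4/3)*(j + 1/3)*(j + 1)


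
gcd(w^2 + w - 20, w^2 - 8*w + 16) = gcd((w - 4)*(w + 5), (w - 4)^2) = w - 4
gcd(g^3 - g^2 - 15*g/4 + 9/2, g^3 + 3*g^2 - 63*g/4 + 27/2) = g^2 - 3*g + 9/4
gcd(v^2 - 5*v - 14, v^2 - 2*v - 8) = v + 2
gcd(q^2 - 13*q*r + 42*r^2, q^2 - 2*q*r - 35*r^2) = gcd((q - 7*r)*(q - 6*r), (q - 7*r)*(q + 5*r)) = q - 7*r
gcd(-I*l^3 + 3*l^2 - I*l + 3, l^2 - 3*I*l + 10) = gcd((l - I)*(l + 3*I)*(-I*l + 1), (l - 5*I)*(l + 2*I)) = 1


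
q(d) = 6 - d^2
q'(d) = -2*d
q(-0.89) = 5.21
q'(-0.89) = 1.78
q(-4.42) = -13.54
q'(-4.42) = 8.84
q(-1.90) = 2.39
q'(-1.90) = 3.80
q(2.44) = 0.05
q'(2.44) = -4.88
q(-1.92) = 2.31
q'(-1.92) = 3.84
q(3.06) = -3.36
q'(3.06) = -6.12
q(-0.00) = 6.00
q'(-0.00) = 0.00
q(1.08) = 4.83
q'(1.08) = -2.16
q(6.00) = -30.00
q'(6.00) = -12.00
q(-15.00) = -219.00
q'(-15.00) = 30.00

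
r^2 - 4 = (r - 2)*(r + 2)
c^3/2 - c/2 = c*(c/2 + 1/2)*(c - 1)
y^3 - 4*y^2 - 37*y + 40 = (y - 8)*(y - 1)*(y + 5)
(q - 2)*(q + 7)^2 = q^3 + 12*q^2 + 21*q - 98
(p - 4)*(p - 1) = p^2 - 5*p + 4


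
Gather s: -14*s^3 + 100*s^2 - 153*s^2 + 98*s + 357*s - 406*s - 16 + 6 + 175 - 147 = -14*s^3 - 53*s^2 + 49*s + 18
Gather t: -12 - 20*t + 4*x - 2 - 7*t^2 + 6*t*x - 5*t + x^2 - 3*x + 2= -7*t^2 + t*(6*x - 25) + x^2 + x - 12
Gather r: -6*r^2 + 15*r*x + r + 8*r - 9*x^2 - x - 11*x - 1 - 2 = -6*r^2 + r*(15*x + 9) - 9*x^2 - 12*x - 3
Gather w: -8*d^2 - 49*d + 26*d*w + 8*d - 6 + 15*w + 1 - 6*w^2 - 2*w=-8*d^2 - 41*d - 6*w^2 + w*(26*d + 13) - 5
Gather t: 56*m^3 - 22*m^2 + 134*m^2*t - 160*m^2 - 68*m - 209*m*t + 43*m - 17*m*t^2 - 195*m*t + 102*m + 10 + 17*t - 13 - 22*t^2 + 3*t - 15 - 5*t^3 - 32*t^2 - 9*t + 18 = 56*m^3 - 182*m^2 + 77*m - 5*t^3 + t^2*(-17*m - 54) + t*(134*m^2 - 404*m + 11)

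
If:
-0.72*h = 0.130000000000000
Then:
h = -0.18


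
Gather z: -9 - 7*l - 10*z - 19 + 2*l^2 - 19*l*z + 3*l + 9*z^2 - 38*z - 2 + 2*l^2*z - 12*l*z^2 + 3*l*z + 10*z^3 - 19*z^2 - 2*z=2*l^2 - 4*l + 10*z^3 + z^2*(-12*l - 10) + z*(2*l^2 - 16*l - 50) - 30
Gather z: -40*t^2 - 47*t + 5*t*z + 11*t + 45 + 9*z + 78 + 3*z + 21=-40*t^2 - 36*t + z*(5*t + 12) + 144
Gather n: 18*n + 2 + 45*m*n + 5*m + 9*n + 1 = 5*m + n*(45*m + 27) + 3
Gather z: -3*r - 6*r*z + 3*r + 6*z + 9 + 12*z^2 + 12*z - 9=12*z^2 + z*(18 - 6*r)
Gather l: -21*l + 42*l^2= 42*l^2 - 21*l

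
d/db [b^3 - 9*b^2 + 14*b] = 3*b^2 - 18*b + 14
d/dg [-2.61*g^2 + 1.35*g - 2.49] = 1.35 - 5.22*g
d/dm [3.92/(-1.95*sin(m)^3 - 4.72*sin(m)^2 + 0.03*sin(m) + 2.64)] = (22.932*sin(m)^2 + 37.0048*sin(m) - 0.1176)*cos(m)/(1.95*sin(m)^3 + 4.72*sin(m)^2 - 0.03*sin(m) - 2.64)^2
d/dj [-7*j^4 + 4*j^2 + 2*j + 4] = -28*j^3 + 8*j + 2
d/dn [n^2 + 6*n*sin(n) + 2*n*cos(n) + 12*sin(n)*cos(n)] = -2*n*sin(n) + 6*n*cos(n) + 2*n + 6*sin(n) + 2*cos(n) + 12*cos(2*n)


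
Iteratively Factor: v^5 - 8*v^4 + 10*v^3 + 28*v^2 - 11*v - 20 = (v - 1)*(v^4 - 7*v^3 + 3*v^2 + 31*v + 20) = (v - 1)*(v + 1)*(v^3 - 8*v^2 + 11*v + 20) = (v - 4)*(v - 1)*(v + 1)*(v^2 - 4*v - 5) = (v - 5)*(v - 4)*(v - 1)*(v + 1)*(v + 1)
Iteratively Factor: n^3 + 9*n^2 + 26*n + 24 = (n + 4)*(n^2 + 5*n + 6) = (n + 3)*(n + 4)*(n + 2)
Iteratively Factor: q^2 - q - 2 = (q - 2)*(q + 1)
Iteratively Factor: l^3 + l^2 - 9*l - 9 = (l + 3)*(l^2 - 2*l - 3) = (l - 3)*(l + 3)*(l + 1)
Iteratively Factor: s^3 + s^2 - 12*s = (s - 3)*(s^2 + 4*s) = (s - 3)*(s + 4)*(s)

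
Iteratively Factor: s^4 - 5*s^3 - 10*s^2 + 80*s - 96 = (s - 2)*(s^3 - 3*s^2 - 16*s + 48) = (s - 4)*(s - 2)*(s^2 + s - 12) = (s - 4)*(s - 3)*(s - 2)*(s + 4)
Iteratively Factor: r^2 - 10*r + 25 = (r - 5)*(r - 5)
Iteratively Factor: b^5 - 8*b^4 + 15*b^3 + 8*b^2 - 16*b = (b - 4)*(b^4 - 4*b^3 - b^2 + 4*b) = (b - 4)^2*(b^3 - b) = (b - 4)^2*(b + 1)*(b^2 - b) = b*(b - 4)^2*(b + 1)*(b - 1)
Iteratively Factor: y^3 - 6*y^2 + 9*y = (y - 3)*(y^2 - 3*y) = y*(y - 3)*(y - 3)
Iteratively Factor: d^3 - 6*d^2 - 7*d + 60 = (d - 4)*(d^2 - 2*d - 15) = (d - 4)*(d + 3)*(d - 5)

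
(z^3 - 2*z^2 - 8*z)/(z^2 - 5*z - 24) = z*(-z^2 + 2*z + 8)/(-z^2 + 5*z + 24)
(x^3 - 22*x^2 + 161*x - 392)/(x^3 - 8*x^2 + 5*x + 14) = (x^2 - 15*x + 56)/(x^2 - x - 2)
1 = 1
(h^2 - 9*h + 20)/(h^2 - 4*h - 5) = (h - 4)/(h + 1)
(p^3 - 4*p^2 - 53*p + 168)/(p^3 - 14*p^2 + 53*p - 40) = (p^2 + 4*p - 21)/(p^2 - 6*p + 5)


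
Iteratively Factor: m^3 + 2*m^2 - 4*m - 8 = (m + 2)*(m^2 - 4) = (m - 2)*(m + 2)*(m + 2)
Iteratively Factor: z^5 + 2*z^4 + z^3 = (z)*(z^4 + 2*z^3 + z^2) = z*(z + 1)*(z^3 + z^2) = z^2*(z + 1)*(z^2 + z) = z^3*(z + 1)*(z + 1)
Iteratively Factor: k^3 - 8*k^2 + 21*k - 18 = (k - 2)*(k^2 - 6*k + 9) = (k - 3)*(k - 2)*(k - 3)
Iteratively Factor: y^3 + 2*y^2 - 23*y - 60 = (y - 5)*(y^2 + 7*y + 12) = (y - 5)*(y + 4)*(y + 3)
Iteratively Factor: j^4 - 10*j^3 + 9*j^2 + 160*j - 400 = (j - 5)*(j^3 - 5*j^2 - 16*j + 80) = (j - 5)*(j + 4)*(j^2 - 9*j + 20) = (j - 5)^2*(j + 4)*(j - 4)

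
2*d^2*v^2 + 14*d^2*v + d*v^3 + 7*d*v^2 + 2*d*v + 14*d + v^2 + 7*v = (2*d + v)*(v + 7)*(d*v + 1)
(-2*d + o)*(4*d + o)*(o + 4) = -8*d^2*o - 32*d^2 + 2*d*o^2 + 8*d*o + o^3 + 4*o^2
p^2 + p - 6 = (p - 2)*(p + 3)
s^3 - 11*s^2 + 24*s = s*(s - 8)*(s - 3)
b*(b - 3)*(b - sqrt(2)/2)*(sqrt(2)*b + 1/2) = sqrt(2)*b^4 - 3*sqrt(2)*b^3 - b^3/2 - sqrt(2)*b^2/4 + 3*b^2/2 + 3*sqrt(2)*b/4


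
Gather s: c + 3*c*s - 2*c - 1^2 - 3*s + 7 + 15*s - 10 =-c + s*(3*c + 12) - 4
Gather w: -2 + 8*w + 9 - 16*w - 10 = -8*w - 3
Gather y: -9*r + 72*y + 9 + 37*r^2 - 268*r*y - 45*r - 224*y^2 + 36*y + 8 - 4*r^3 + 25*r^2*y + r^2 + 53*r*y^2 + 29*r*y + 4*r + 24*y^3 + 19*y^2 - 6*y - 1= -4*r^3 + 38*r^2 - 50*r + 24*y^3 + y^2*(53*r - 205) + y*(25*r^2 - 239*r + 102) + 16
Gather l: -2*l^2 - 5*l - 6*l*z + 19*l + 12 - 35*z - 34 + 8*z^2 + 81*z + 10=-2*l^2 + l*(14 - 6*z) + 8*z^2 + 46*z - 12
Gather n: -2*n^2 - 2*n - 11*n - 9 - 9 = -2*n^2 - 13*n - 18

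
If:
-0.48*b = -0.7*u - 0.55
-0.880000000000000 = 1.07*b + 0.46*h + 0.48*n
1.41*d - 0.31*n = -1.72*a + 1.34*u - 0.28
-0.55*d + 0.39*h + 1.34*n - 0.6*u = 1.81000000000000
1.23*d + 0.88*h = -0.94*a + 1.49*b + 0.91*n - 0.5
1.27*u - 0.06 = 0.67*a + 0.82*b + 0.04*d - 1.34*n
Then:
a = -0.69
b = -0.98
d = -0.65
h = -0.11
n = 0.46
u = -1.46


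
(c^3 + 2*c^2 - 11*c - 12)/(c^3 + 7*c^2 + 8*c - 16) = (c^2 - 2*c - 3)/(c^2 + 3*c - 4)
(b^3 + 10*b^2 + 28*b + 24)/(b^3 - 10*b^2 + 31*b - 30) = (b^3 + 10*b^2 + 28*b + 24)/(b^3 - 10*b^2 + 31*b - 30)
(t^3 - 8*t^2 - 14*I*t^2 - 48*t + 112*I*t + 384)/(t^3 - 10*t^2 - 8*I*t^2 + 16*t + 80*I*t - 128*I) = (t - 6*I)/(t - 2)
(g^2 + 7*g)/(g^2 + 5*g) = (g + 7)/(g + 5)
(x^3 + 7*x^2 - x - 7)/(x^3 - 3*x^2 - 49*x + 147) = (x^2 - 1)/(x^2 - 10*x + 21)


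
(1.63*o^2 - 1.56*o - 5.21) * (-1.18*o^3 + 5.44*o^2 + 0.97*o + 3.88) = -1.9234*o^5 + 10.708*o^4 - 0.757500000000002*o^3 - 23.5312*o^2 - 11.1065*o - 20.2148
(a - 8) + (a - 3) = 2*a - 11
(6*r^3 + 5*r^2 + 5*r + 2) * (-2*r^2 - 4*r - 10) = -12*r^5 - 34*r^4 - 90*r^3 - 74*r^2 - 58*r - 20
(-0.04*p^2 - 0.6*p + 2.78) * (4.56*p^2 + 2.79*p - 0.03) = -0.1824*p^4 - 2.8476*p^3 + 11.004*p^2 + 7.7742*p - 0.0834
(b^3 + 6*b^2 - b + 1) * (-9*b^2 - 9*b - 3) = -9*b^5 - 63*b^4 - 48*b^3 - 18*b^2 - 6*b - 3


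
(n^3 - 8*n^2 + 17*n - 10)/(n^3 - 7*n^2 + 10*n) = (n - 1)/n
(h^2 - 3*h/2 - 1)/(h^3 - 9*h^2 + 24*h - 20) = (h + 1/2)/(h^2 - 7*h + 10)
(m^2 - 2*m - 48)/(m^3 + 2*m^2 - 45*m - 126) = (m - 8)/(m^2 - 4*m - 21)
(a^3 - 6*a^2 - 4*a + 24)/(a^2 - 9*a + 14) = (a^2 - 4*a - 12)/(a - 7)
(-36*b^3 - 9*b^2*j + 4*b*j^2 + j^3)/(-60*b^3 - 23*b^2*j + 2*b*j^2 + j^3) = (3*b - j)/(5*b - j)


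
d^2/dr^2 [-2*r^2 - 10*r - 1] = -4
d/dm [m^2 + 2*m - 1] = 2*m + 2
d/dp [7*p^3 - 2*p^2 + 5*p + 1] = 21*p^2 - 4*p + 5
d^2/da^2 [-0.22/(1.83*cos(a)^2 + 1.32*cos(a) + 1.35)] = (2.947032*(1 - cos(a)^2)^2 + 1.594296*cos(a)^3 - 0.317195999999999*cos(a)^2 - 3.580632*cos(a) - 2.626668)/(1.83*cos(a)^2 + 1.32*cos(a) + 1.35)^3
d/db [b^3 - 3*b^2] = 3*b*(b - 2)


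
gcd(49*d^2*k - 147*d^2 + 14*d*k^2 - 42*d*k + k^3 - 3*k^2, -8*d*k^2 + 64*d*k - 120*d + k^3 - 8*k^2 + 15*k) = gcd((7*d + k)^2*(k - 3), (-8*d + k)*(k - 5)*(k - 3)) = k - 3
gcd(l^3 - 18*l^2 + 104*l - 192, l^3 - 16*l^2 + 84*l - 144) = l^2 - 10*l + 24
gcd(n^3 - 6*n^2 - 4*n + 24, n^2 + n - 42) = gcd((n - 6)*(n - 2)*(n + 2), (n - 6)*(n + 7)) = n - 6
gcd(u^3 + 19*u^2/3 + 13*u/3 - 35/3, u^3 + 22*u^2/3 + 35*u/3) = u^2 + 22*u/3 + 35/3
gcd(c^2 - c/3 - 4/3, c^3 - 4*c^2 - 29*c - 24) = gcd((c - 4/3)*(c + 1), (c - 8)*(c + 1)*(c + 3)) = c + 1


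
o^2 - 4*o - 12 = (o - 6)*(o + 2)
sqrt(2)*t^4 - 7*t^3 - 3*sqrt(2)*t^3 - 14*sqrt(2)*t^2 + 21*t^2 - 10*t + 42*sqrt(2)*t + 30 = (t - 3)*(t - 5*sqrt(2))*(t + sqrt(2))*(sqrt(2)*t + 1)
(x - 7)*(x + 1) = x^2 - 6*x - 7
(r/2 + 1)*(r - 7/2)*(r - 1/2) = r^3/2 - r^2 - 25*r/8 + 7/4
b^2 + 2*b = b*(b + 2)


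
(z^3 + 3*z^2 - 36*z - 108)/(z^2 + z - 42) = (z^2 + 9*z + 18)/(z + 7)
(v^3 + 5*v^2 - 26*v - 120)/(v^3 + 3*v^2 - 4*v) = (v^2 + v - 30)/(v*(v - 1))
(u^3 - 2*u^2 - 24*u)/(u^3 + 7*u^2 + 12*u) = (u - 6)/(u + 3)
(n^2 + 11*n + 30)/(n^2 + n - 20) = (n + 6)/(n - 4)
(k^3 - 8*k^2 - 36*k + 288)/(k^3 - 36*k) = (k - 8)/k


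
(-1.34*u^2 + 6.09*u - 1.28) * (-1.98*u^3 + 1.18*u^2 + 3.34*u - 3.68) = 2.6532*u^5 - 13.6394*u^4 + 5.245*u^3 + 23.7614*u^2 - 26.6864*u + 4.7104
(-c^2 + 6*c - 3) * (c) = -c^3 + 6*c^2 - 3*c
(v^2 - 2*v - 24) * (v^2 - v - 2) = v^4 - 3*v^3 - 24*v^2 + 28*v + 48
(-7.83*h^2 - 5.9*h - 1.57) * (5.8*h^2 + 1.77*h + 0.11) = -45.414*h^4 - 48.0791*h^3 - 20.4103*h^2 - 3.4279*h - 0.1727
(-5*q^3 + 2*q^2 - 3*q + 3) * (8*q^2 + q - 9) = -40*q^5 + 11*q^4 + 23*q^3 + 3*q^2 + 30*q - 27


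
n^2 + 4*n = n*(n + 4)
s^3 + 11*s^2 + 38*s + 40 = (s + 2)*(s + 4)*(s + 5)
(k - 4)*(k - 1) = k^2 - 5*k + 4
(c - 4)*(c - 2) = c^2 - 6*c + 8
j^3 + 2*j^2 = j^2*(j + 2)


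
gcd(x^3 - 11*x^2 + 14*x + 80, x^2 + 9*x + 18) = 1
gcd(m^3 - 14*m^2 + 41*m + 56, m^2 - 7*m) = m - 7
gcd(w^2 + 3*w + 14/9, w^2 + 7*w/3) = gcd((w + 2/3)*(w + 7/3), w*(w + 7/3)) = w + 7/3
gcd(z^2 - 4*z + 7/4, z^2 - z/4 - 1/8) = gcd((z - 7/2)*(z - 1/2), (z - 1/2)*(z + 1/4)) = z - 1/2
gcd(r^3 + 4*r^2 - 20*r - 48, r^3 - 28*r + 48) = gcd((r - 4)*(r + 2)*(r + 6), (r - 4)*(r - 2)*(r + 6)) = r^2 + 2*r - 24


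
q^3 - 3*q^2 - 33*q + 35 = (q - 7)*(q - 1)*(q + 5)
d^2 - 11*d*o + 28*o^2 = (d - 7*o)*(d - 4*o)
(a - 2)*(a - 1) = a^2 - 3*a + 2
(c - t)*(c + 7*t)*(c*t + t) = c^3*t + 6*c^2*t^2 + c^2*t - 7*c*t^3 + 6*c*t^2 - 7*t^3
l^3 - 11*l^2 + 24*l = l*(l - 8)*(l - 3)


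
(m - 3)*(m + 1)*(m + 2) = m^3 - 7*m - 6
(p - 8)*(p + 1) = p^2 - 7*p - 8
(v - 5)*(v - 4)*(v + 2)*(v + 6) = v^4 - v^3 - 40*v^2 + 52*v + 240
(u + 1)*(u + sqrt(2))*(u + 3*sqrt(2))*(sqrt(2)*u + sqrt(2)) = sqrt(2)*u^4 + 2*sqrt(2)*u^3 + 8*u^3 + 7*sqrt(2)*u^2 + 16*u^2 + 8*u + 12*sqrt(2)*u + 6*sqrt(2)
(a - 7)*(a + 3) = a^2 - 4*a - 21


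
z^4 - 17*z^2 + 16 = (z - 4)*(z - 1)*(z + 1)*(z + 4)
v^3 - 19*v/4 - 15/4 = (v - 5/2)*(v + 1)*(v + 3/2)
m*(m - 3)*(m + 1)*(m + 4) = m^4 + 2*m^3 - 11*m^2 - 12*m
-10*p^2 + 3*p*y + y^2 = (-2*p + y)*(5*p + y)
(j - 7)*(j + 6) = j^2 - j - 42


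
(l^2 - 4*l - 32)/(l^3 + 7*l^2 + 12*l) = (l - 8)/(l*(l + 3))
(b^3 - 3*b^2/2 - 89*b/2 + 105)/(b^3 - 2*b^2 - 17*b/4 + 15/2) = 2*(b^2 + b - 42)/(2*b^2 + b - 6)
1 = 1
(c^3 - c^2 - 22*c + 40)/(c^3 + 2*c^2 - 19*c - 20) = (c - 2)/(c + 1)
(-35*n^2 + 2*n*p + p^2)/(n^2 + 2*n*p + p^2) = (-35*n^2 + 2*n*p + p^2)/(n^2 + 2*n*p + p^2)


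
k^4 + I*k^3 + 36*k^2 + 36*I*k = k*(k - 6*I)*(k + I)*(k + 6*I)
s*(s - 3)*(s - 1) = s^3 - 4*s^2 + 3*s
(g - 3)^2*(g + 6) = g^3 - 27*g + 54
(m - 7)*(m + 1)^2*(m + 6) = m^4 + m^3 - 43*m^2 - 85*m - 42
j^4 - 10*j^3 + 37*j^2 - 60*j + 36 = (j - 3)^2*(j - 2)^2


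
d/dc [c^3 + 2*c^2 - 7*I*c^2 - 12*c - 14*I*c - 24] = 3*c^2 + c*(4 - 14*I) - 12 - 14*I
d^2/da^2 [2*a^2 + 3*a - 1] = 4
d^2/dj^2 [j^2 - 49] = 2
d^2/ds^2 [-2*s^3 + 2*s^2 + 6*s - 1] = 4 - 12*s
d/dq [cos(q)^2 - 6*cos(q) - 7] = 2*(3 - cos(q))*sin(q)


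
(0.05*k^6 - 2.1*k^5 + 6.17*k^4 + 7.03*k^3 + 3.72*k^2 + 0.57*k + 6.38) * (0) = 0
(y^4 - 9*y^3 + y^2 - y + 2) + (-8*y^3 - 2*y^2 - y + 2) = y^4 - 17*y^3 - y^2 - 2*y + 4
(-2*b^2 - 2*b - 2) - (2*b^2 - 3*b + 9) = -4*b^2 + b - 11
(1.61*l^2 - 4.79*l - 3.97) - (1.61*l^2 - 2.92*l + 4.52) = -1.87*l - 8.49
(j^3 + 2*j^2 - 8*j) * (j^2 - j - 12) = j^5 + j^4 - 22*j^3 - 16*j^2 + 96*j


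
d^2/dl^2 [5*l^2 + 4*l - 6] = 10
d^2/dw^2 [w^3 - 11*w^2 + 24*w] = 6*w - 22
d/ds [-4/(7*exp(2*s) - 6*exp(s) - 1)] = (56*exp(s) - 24)*exp(s)/(-7*exp(2*s) + 6*exp(s) + 1)^2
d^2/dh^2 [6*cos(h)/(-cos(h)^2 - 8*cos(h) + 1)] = 6*(9*sin(h)^4*cos(h) - 8*sin(h)^4 + 8*sin(h)^2 - 5*cos(h)/2 + 3*cos(3*h) - cos(5*h)/2 - 16)/(-sin(h)^2 + 8*cos(h))^3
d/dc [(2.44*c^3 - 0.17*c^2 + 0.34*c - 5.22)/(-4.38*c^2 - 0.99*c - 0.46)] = (-10.6872*c^4 - 4.8312*c^3 - 1.7097*c^2 - 45.5708*c - 5.3242)/(19.1844*c^4 + 8.6724*c^3 + 5.0097*c^2 + 0.9108*c + 0.2116)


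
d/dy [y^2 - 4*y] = 2*y - 4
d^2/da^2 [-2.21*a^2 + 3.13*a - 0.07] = -4.42000000000000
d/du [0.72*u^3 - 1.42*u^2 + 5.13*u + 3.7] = 2.16*u^2 - 2.84*u + 5.13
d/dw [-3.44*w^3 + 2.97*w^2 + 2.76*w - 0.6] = -10.32*w^2 + 5.94*w + 2.76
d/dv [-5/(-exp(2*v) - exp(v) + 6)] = (-10*exp(v) - 5)*exp(v)/(exp(2*v) + exp(v) - 6)^2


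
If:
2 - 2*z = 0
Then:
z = 1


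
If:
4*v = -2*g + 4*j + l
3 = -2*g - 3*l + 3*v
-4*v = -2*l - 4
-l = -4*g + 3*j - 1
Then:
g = 12/29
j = 31/29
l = -16/29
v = 21/29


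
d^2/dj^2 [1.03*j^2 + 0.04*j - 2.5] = 2.06000000000000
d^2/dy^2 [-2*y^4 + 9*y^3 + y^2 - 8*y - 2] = -24*y^2 + 54*y + 2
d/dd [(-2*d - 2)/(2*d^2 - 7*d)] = 2*(2*d^2 + 4*d - 7)/(d^2*(4*d^2 - 28*d + 49))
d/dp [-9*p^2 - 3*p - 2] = -18*p - 3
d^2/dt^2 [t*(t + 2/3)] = 2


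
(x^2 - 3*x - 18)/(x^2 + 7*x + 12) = (x - 6)/(x + 4)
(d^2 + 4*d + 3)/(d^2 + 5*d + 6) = (d + 1)/(d + 2)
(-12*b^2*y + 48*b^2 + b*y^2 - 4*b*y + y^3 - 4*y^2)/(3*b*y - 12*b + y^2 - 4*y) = (-12*b^2 + b*y + y^2)/(3*b + y)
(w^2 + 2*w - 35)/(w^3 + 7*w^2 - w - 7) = (w - 5)/(w^2 - 1)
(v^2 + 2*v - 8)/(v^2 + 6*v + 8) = (v - 2)/(v + 2)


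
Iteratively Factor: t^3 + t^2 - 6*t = (t)*(t^2 + t - 6) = t*(t + 3)*(t - 2)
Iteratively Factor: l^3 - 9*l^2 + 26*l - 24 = (l - 2)*(l^2 - 7*l + 12) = (l - 4)*(l - 2)*(l - 3)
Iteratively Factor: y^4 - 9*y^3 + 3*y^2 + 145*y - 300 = (y + 4)*(y^3 - 13*y^2 + 55*y - 75) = (y - 5)*(y + 4)*(y^2 - 8*y + 15) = (y - 5)*(y - 3)*(y + 4)*(y - 5)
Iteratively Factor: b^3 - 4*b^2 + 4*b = (b - 2)*(b^2 - 2*b) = b*(b - 2)*(b - 2)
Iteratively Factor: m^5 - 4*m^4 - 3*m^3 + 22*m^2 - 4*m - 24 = (m + 2)*(m^4 - 6*m^3 + 9*m^2 + 4*m - 12) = (m - 2)*(m + 2)*(m^3 - 4*m^2 + m + 6) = (m - 2)*(m + 1)*(m + 2)*(m^2 - 5*m + 6) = (m - 2)^2*(m + 1)*(m + 2)*(m - 3)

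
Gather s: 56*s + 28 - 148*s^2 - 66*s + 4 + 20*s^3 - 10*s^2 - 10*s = 20*s^3 - 158*s^2 - 20*s + 32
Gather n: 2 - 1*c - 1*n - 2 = -c - n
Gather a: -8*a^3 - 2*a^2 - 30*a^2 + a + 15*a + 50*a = -8*a^3 - 32*a^2 + 66*a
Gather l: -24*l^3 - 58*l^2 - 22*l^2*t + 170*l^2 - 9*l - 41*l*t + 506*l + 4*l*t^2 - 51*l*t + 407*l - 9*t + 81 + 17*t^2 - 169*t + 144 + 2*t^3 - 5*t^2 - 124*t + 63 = -24*l^3 + l^2*(112 - 22*t) + l*(4*t^2 - 92*t + 904) + 2*t^3 + 12*t^2 - 302*t + 288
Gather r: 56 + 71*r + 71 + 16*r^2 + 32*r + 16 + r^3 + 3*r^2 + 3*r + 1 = r^3 + 19*r^2 + 106*r + 144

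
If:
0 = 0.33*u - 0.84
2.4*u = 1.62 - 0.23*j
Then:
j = -19.52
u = 2.55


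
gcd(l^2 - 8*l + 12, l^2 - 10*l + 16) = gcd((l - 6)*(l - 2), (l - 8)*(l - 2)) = l - 2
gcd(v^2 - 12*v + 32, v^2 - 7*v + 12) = v - 4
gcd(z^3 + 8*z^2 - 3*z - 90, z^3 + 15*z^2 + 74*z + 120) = z^2 + 11*z + 30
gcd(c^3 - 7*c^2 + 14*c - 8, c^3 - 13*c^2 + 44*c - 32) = c^2 - 5*c + 4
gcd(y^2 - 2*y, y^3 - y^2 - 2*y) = y^2 - 2*y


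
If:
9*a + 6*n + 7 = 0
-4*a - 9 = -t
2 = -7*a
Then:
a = -2/7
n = -31/42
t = 55/7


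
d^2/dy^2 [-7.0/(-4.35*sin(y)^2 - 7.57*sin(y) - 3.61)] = (-529.83*sin(y)^4 - 691.5195*sin(y)^3 + 833.3087*sin(y)^2 + 1574.3329*sin(y) + 582.4196)/(4.35*sin(y)^2 + 7.57*sin(y) + 3.61)^3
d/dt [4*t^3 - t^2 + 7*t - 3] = 12*t^2 - 2*t + 7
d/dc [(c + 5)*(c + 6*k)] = 2*c + 6*k + 5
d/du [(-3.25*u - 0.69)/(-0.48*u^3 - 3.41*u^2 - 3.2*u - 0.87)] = (-3.12*u^3 - 12.0761*u^2 - 4.7058*u + 0.6195)/(0.2304*u^6 + 3.2736*u^5 + 14.7001*u^4 + 22.6592*u^3 + 16.1734*u^2 + 5.568*u + 0.7569)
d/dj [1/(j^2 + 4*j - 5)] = 2*(-j - 2)/(j^2 + 4*j - 5)^2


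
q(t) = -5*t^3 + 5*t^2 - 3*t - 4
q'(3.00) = -108.00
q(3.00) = -103.00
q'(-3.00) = -168.00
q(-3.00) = 185.00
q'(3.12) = -117.82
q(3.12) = -116.54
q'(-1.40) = -46.40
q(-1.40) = 23.72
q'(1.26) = -14.21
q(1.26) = -9.84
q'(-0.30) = -7.35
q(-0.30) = -2.52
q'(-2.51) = -122.60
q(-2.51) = 114.10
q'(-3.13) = -181.25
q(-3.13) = 207.70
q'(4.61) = -275.68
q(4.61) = -401.43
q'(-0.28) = -6.98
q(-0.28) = -2.66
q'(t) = -15*t^2 + 10*t - 3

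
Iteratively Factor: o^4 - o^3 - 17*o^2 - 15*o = (o)*(o^3 - o^2 - 17*o - 15) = o*(o - 5)*(o^2 + 4*o + 3) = o*(o - 5)*(o + 1)*(o + 3)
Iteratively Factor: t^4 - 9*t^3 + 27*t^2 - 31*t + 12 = (t - 3)*(t^3 - 6*t^2 + 9*t - 4) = (t - 3)*(t - 1)*(t^2 - 5*t + 4) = (t - 4)*(t - 3)*(t - 1)*(t - 1)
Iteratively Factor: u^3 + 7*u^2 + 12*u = (u + 3)*(u^2 + 4*u) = u*(u + 3)*(u + 4)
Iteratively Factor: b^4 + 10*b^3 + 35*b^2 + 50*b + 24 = (b + 1)*(b^3 + 9*b^2 + 26*b + 24) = (b + 1)*(b + 2)*(b^2 + 7*b + 12) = (b + 1)*(b + 2)*(b + 3)*(b + 4)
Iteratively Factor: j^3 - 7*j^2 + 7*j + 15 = (j - 5)*(j^2 - 2*j - 3) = (j - 5)*(j - 3)*(j + 1)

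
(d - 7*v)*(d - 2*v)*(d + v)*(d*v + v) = d^4*v - 8*d^3*v^2 + d^3*v + 5*d^2*v^3 - 8*d^2*v^2 + 14*d*v^4 + 5*d*v^3 + 14*v^4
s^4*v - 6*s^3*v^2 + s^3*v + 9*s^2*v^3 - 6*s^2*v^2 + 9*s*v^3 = s*(s - 3*v)^2*(s*v + v)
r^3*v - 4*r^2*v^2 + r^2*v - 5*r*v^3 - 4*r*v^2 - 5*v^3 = (r - 5*v)*(r + v)*(r*v + v)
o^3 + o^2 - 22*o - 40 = (o - 5)*(o + 2)*(o + 4)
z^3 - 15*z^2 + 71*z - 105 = (z - 7)*(z - 5)*(z - 3)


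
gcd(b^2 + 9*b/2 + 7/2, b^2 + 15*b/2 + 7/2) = 1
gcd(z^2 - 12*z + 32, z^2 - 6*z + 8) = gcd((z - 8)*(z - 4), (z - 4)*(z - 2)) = z - 4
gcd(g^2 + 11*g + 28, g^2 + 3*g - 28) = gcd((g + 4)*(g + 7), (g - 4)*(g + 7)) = g + 7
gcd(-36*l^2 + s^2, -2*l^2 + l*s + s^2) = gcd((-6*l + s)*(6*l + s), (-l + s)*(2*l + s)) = 1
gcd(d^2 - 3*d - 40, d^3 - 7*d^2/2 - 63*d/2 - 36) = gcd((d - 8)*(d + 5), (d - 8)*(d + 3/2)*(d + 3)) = d - 8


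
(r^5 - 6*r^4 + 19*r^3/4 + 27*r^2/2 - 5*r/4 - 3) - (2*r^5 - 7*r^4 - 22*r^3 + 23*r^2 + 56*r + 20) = -r^5 + r^4 + 107*r^3/4 - 19*r^2/2 - 229*r/4 - 23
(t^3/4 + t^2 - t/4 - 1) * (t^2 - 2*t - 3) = t^5/4 + t^4/2 - 3*t^3 - 7*t^2/2 + 11*t/4 + 3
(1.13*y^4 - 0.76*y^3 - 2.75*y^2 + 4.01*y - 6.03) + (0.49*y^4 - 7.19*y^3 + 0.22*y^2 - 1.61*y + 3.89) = 1.62*y^4 - 7.95*y^3 - 2.53*y^2 + 2.4*y - 2.14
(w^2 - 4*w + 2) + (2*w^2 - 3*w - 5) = 3*w^2 - 7*w - 3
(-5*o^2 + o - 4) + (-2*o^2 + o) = -7*o^2 + 2*o - 4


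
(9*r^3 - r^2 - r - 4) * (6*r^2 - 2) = 54*r^5 - 6*r^4 - 24*r^3 - 22*r^2 + 2*r + 8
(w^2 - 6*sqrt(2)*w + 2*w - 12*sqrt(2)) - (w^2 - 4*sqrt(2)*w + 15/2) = -2*sqrt(2)*w + 2*w - 12*sqrt(2) - 15/2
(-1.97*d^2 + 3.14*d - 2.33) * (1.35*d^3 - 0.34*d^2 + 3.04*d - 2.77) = -2.6595*d^5 + 4.9088*d^4 - 10.2019*d^3 + 15.7947*d^2 - 15.781*d + 6.4541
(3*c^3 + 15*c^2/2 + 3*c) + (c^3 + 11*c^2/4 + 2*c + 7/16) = 4*c^3 + 41*c^2/4 + 5*c + 7/16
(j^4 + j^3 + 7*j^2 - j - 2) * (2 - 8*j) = -8*j^5 - 6*j^4 - 54*j^3 + 22*j^2 + 14*j - 4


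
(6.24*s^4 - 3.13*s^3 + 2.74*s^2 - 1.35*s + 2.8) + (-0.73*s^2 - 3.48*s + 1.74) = 6.24*s^4 - 3.13*s^3 + 2.01*s^2 - 4.83*s + 4.54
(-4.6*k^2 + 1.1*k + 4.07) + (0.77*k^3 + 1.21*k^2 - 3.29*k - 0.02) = 0.77*k^3 - 3.39*k^2 - 2.19*k + 4.05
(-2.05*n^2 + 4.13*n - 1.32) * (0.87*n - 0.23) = -1.7835*n^3 + 4.0646*n^2 - 2.0983*n + 0.3036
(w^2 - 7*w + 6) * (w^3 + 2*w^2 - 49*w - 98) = w^5 - 5*w^4 - 57*w^3 + 257*w^2 + 392*w - 588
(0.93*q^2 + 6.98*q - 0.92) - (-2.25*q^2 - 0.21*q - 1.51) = 3.18*q^2 + 7.19*q + 0.59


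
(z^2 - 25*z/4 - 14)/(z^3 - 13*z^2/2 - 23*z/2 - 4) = (4*z + 7)/(2*(2*z^2 + 3*z + 1))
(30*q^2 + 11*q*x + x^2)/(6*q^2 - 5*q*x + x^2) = (30*q^2 + 11*q*x + x^2)/(6*q^2 - 5*q*x + x^2)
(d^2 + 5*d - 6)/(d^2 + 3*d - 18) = (d - 1)/(d - 3)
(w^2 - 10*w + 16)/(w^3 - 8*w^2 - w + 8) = (w - 2)/(w^2 - 1)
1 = 1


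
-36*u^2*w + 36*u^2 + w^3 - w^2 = (-6*u + w)*(6*u + w)*(w - 1)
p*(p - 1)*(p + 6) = p^3 + 5*p^2 - 6*p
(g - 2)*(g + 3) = g^2 + g - 6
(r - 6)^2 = r^2 - 12*r + 36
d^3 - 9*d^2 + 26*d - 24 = (d - 4)*(d - 3)*(d - 2)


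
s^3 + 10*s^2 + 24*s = s*(s + 4)*(s + 6)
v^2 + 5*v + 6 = (v + 2)*(v + 3)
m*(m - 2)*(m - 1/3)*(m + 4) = m^4 + 5*m^3/3 - 26*m^2/3 + 8*m/3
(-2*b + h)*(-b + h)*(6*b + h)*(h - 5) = 12*b^3*h - 60*b^3 - 16*b^2*h^2 + 80*b^2*h + 3*b*h^3 - 15*b*h^2 + h^4 - 5*h^3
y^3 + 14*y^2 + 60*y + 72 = (y + 2)*(y + 6)^2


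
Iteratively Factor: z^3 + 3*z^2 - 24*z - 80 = (z - 5)*(z^2 + 8*z + 16) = (z - 5)*(z + 4)*(z + 4)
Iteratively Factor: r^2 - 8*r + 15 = (r - 5)*(r - 3)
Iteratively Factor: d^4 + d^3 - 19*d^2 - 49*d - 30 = (d + 3)*(d^3 - 2*d^2 - 13*d - 10) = (d + 1)*(d + 3)*(d^2 - 3*d - 10) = (d + 1)*(d + 2)*(d + 3)*(d - 5)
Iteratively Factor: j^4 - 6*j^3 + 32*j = (j - 4)*(j^3 - 2*j^2 - 8*j) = (j - 4)^2*(j^2 + 2*j) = (j - 4)^2*(j + 2)*(j)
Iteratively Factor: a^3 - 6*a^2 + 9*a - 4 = (a - 4)*(a^2 - 2*a + 1) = (a - 4)*(a - 1)*(a - 1)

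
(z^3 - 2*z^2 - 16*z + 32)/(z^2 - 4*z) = z + 2 - 8/z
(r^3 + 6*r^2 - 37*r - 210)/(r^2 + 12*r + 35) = r - 6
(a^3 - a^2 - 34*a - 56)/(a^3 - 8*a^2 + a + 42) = (a + 4)/(a - 3)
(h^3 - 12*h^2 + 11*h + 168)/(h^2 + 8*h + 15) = (h^2 - 15*h + 56)/(h + 5)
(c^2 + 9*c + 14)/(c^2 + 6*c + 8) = (c + 7)/(c + 4)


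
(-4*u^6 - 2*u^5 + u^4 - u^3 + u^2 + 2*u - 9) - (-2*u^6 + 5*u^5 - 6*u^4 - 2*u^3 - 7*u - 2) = -2*u^6 - 7*u^5 + 7*u^4 + u^3 + u^2 + 9*u - 7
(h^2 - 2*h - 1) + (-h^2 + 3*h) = h - 1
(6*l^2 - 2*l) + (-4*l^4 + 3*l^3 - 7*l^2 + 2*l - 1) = -4*l^4 + 3*l^3 - l^2 - 1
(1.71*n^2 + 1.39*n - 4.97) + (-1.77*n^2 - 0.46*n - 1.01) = -0.0600000000000001*n^2 + 0.93*n - 5.98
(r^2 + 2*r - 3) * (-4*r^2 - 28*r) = -4*r^4 - 36*r^3 - 44*r^2 + 84*r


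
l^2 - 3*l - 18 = (l - 6)*(l + 3)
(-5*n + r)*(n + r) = -5*n^2 - 4*n*r + r^2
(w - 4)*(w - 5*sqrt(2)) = w^2 - 5*sqrt(2)*w - 4*w + 20*sqrt(2)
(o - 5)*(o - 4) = o^2 - 9*o + 20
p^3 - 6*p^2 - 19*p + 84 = (p - 7)*(p - 3)*(p + 4)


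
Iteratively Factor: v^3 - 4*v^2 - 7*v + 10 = (v - 1)*(v^2 - 3*v - 10) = (v - 1)*(v + 2)*(v - 5)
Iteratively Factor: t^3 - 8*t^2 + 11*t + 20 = (t - 4)*(t^2 - 4*t - 5) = (t - 5)*(t - 4)*(t + 1)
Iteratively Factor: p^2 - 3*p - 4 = (p + 1)*(p - 4)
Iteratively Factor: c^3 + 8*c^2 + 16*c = (c)*(c^2 + 8*c + 16) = c*(c + 4)*(c + 4)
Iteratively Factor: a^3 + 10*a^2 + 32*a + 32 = (a + 2)*(a^2 + 8*a + 16) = (a + 2)*(a + 4)*(a + 4)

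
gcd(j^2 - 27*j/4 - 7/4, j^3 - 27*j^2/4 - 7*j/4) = j^2 - 27*j/4 - 7/4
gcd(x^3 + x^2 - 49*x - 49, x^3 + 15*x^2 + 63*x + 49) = x^2 + 8*x + 7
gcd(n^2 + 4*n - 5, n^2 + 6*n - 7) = n - 1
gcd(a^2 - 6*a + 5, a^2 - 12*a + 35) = a - 5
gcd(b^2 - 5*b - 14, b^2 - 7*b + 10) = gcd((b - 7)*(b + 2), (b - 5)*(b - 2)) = 1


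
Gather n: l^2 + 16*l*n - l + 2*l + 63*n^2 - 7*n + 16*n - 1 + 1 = l^2 + l + 63*n^2 + n*(16*l + 9)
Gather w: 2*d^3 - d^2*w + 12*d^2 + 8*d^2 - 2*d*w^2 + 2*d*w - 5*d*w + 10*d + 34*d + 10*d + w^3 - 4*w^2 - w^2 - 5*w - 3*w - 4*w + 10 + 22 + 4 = 2*d^3 + 20*d^2 + 54*d + w^3 + w^2*(-2*d - 5) + w*(-d^2 - 3*d - 12) + 36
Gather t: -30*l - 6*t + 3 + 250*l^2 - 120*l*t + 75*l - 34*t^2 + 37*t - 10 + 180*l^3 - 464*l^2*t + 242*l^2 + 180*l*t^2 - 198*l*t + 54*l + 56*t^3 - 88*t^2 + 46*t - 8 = 180*l^3 + 492*l^2 + 99*l + 56*t^3 + t^2*(180*l - 122) + t*(-464*l^2 - 318*l + 77) - 15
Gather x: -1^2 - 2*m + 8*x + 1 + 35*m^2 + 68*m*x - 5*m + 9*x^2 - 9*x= 35*m^2 - 7*m + 9*x^2 + x*(68*m - 1)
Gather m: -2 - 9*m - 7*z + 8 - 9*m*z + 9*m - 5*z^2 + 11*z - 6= -9*m*z - 5*z^2 + 4*z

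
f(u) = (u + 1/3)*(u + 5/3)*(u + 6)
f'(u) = (u + 1/3)*(u + 5/3) + (u + 1/3)*(u + 6) + (u + 5/3)*(u + 6) = 3*u^2 + 16*u + 113/9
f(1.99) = 67.88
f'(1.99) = 56.28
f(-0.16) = 1.53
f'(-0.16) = 10.07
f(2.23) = 82.20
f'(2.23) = 63.15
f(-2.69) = 7.98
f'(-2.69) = -8.78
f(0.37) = 9.12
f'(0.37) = 18.89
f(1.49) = 43.11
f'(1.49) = 43.06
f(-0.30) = 0.26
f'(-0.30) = 8.03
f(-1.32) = -1.60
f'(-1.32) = -3.34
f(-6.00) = 0.00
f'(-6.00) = 24.56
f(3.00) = 140.00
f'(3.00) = 87.56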